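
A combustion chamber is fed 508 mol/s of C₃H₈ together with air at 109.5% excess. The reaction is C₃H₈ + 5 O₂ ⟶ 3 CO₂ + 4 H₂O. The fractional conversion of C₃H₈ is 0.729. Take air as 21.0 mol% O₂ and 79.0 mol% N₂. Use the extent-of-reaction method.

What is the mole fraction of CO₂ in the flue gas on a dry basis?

Stoichiometric O₂ = 5 × 508 = 2540 mol/s; O₂ fed = 2540 × 2.095 = 5321 mol/s.
N₂ fed = 5321 × 79/21 = 20020 mol/s.
Fuel reacted = 0.729 × 508 → ξ = 370.3 mol/s.
Outlet (n = n₀ + ν ξ):
  C₃H₈: 508 − 1(370.3) = 137.7
  O₂: 5321 − 5(370.3) = 3470
  N₂: 20020 (inert)
  CO₂: 0 + 3(370.3) = 1111
  H₂O: 0 + 4(370.3) = 1481
Dry total = 24740 mol/s; y_CO₂ (dry) = 1111 / 24740 = 0.04491.

0.0449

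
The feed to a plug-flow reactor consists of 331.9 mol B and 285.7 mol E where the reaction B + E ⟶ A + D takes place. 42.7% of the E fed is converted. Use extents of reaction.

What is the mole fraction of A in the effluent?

0.198

E reacted = 0.427 × 285.7 = 122 mol; ν_E = −1, so ξ = 122/1 = 122 mol.
Outlet amounts (n = n₀ + ν ξ):
  B: 331.9 − 1(122) = 209.9
  E: 285.7 − 1(122) = 163.7
  A: 0 + 1(122) = 122
  D: 0 + 1(122) = 122
Total out = 617.6 mol; y_A = 122 / 617.6 = 0.1975.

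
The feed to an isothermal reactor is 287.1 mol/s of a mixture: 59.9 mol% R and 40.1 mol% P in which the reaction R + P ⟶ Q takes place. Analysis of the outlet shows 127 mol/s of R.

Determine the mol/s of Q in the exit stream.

For R: n = n₀ − 1ξ → 127 = 172 − 1ξ, giving ξ = 44.97 mol/s.
Outlet amounts (n = n₀ + ν ξ):
  R: 172 − 1(44.97) = 127
  P: 115.1 − 1(44.97) = 70.15
  Q: 0 + 1(44.97) = 44.97

45 mol/s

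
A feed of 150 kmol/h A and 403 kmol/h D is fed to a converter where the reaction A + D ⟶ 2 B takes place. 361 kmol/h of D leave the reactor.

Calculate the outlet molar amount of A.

For D: n = n₀ − 1ξ → 361 = 403 − 1ξ, giving ξ = 42 kmol/h.
Outlet amounts (n = n₀ + ν ξ):
  A: 150 − 1(42) = 108
  D: 403 − 1(42) = 361
  B: 0 + 2(42) = 84

108 kmol/h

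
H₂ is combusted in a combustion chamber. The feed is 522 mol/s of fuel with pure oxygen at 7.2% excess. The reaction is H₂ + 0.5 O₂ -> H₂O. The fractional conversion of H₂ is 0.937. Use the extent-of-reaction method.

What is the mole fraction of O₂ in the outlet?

Stoichiometric O₂ = 0.5 × 522 = 261 mol/s; O₂ fed = 261 × 1.072 = 279.8 mol/s.
Fuel reacted = 0.937 × 522 → ξ = 489.1 mol/s.
Outlet (n = n₀ + ν ξ):
  H₂: 522 − 1(489.1) = 32.89
  O₂: 279.8 − 0.5(489.1) = 35.24
  H₂O: 0 + 1(489.1) = 489.1
Total out = 557.2 mol/s; y_O₂ = 35.24 / 557.2 = 0.06323.

0.0632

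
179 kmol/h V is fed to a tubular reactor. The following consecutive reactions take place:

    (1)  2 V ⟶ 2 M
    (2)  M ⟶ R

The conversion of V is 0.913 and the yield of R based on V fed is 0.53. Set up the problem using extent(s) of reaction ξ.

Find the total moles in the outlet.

Conversion of V: V consumed = 2ξ₁ = 0.913 × 179 → ξ₁ = 81.71 kmol/h.
Yield of R: 1ξ₂ / 179 = 0.53 → ξ₂ = 94.87 kmol/h.
Outlet amounts (n = n₀ + Σ ν·ξ):
  V: 179 − 2(81.71) = 15.57
  M: 0 + 2(81.71) − 1(94.87) = 68.56
  R: 0 + 1(94.87) = 94.87
Total out = 15.57 + 68.56 + 94.87 = 179 kmol/h.

179 kmol/h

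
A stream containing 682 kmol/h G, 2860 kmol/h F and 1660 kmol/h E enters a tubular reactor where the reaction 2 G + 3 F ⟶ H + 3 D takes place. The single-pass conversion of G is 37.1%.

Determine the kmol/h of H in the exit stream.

127 kmol/h

G reacted = 0.371 × 682 = 253 kmol/h; ν_G = −2, so ξ = 253/2 = 126.5 kmol/h.
Outlet amounts (n = n₀ + ν ξ):
  G: 682 − 2(126.5) = 429
  F: 2860 − 3(126.5) = 2480
  H: 0 + 1(126.5) = 126.5
  D: 0 + 3(126.5) = 379.5
  E: 1660 (inert)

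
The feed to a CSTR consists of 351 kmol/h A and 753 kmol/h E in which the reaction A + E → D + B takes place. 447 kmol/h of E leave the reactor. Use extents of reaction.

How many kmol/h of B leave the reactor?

For E: n = n₀ − 1ξ → 447 = 753 − 1ξ, giving ξ = 306 kmol/h.
Outlet amounts (n = n₀ + ν ξ):
  A: 351 − 1(306) = 45
  E: 753 − 1(306) = 447
  D: 0 + 1(306) = 306
  B: 0 + 1(306) = 306

306 kmol/h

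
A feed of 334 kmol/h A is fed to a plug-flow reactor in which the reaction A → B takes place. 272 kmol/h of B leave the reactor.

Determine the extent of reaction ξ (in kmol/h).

For B: n = n₀ + 1ξ → 272 = 0 + 1ξ, giving ξ = 272 kmol/h.
Outlet amounts (n = n₀ + ν ξ):
  A: 334 − 1(272) = 62
  B: 0 + 1(272) = 272

ξ = 272 kmol/h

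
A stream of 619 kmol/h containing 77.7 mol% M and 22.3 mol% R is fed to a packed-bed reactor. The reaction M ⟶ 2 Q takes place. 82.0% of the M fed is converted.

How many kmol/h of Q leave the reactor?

789 kmol/h

M reacted = 0.82 × 481 = 394.4 kmol/h; ν_M = −1, so ξ = 394.4/1 = 394.4 kmol/h.
Outlet amounts (n = n₀ + ν ξ):
  M: 481 − 1(394.4) = 86.57
  Q: 0 + 2(394.4) = 788.8
  R: 138 (inert)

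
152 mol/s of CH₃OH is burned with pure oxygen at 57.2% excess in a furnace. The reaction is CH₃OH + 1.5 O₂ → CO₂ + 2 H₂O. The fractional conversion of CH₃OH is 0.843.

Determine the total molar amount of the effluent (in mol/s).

Stoichiometric O₂ = 1.5 × 152 = 228 mol/s; O₂ fed = 228 × 1.572 = 358.4 mol/s.
Fuel reacted = 0.843 × 152 → ξ = 128.1 mol/s.
Outlet (n = n₀ + ν ξ):
  CH₃OH: 152 − 1(128.1) = 23.86
  O₂: 358.4 − 1.5(128.1) = 166.2
  CO₂: 0 + 1(128.1) = 128.1
  H₂O: 0 + 2(128.1) = 256.3
Total out = 23.86 + 166.2 + 128.1 + 256.3 = 574.5 mol/s.

574 mol/s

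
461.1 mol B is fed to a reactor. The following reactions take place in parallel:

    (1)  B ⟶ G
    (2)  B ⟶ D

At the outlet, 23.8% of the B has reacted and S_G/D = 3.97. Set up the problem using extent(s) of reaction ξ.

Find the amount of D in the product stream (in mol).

22.1 mol

Conversion of B: B consumed = 0.238 × 461.1 = 109.7 mol = 1ξ₁ + 1ξ₂.
Selectivity: 1ξ₁ / (1ξ₂) = 3.97 → ξ₁ = 3.97 ξ₂.
Substitute: (1·3.97 + 1) ξ₂ = 109.7 → ξ₂ = 22.08 mol, ξ₁ = 87.66 mol.
Outlet amounts (n = n₀ + Σ ν·ξ):
  B: 461.1 − 1(87.66) − 1(22.08) = 351.4
  G: 0 + 1(87.66) = 87.66
  D: 0 + 1(22.08) = 22.08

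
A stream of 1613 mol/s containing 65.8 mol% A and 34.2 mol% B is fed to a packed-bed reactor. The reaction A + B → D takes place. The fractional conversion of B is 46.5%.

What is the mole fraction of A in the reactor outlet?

B reacted = 0.465 × 551.6 = 256.5 mol/s; ν_B = −1, so ξ = 256.5/1 = 256.5 mol/s.
Outlet amounts (n = n₀ + ν ξ):
  A: 1061 − 1(256.5) = 804.8
  B: 551.6 − 1(256.5) = 295.1
  D: 0 + 1(256.5) = 256.5
Total out = 1356 mol/s; y_A = 804.8 / 1356 = 0.5933.

0.593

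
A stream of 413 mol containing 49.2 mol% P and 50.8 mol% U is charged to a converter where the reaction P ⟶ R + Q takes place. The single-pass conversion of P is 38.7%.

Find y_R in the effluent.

0.16

P reacted = 0.387 × 203.2 = 78.64 mol; ν_P = −1, so ξ = 78.64/1 = 78.64 mol.
Outlet amounts (n = n₀ + ν ξ):
  P: 203.2 − 1(78.64) = 124.6
  R: 0 + 1(78.64) = 78.64
  Q: 0 + 1(78.64) = 78.64
  U: 209.8 (inert)
Total out = 491.6 mol; y_R = 78.64 / 491.6 = 0.1599.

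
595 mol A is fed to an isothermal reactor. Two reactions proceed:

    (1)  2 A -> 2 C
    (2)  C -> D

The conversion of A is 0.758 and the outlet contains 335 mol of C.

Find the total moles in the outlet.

595 mol

Conversion of A: A consumed = 2ξ₁ = 0.758 × 595 → ξ₁ = 225.5 mol.
C balance: n_C = 0 + 2ξ₁ − 1ξ₂ = 335 → ξ₂ = (2·225.5 − 335)/1 = 116 mol.
Outlet amounts (n = n₀ + Σ ν·ξ):
  A: 595 − 2(225.5) = 144
  C: 0 + 2(225.5) − 1(116) = 335
  D: 0 + 1(116) = 116
Total out = 144 + 335 + 116 = 595 mol.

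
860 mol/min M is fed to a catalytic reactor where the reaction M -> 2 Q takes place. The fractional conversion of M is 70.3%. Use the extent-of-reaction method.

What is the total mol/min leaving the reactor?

M reacted = 0.703 × 860 = 604.6 mol/min; ν_M = −1, so ξ = 604.6/1 = 604.6 mol/min.
Outlet amounts (n = n₀ + ν ξ):
  M: 860 − 1(604.6) = 255.4
  Q: 0 + 2(604.6) = 1209
Total out = 255.4 + 1209 = 1465 mol/min.

1460 mol/min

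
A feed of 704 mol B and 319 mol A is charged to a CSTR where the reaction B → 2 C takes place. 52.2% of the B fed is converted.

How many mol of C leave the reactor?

735 mol

B reacted = 0.522 × 704 = 367.5 mol; ν_B = −1, so ξ = 367.5/1 = 367.5 mol.
Outlet amounts (n = n₀ + ν ξ):
  B: 704 − 1(367.5) = 336.5
  C: 0 + 2(367.5) = 735
  A: 319 (inert)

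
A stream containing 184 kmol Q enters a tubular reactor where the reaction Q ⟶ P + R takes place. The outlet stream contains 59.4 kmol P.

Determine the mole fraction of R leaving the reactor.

0.244

For P: n = n₀ + 1ξ → 59.4 = 0 + 1ξ, giving ξ = 59.4 kmol.
Outlet amounts (n = n₀ + ν ξ):
  Q: 184 − 1(59.4) = 124.6
  P: 0 + 1(59.4) = 59.4
  R: 0 + 1(59.4) = 59.4
Total out = 243.4 kmol; y_R = 59.4 / 243.4 = 0.244.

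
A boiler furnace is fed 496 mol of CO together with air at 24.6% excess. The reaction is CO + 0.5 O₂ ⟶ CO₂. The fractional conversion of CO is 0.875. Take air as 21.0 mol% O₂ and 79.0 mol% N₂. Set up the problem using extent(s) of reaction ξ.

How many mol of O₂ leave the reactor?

92 mol

Stoichiometric O₂ = 0.5 × 496 = 248 mol; O₂ fed = 248 × 1.246 = 309 mol.
N₂ fed = 309 × 79/21 = 1162 mol.
Fuel reacted = 0.875 × 496 → ξ = 434 mol.
Outlet (n = n₀ + ν ξ):
  CO: 496 − 1(434) = 62
  O₂: 309 − 0.5(434) = 92.01
  N₂: 1162 (inert)
  CO₂: 0 + 1(434) = 434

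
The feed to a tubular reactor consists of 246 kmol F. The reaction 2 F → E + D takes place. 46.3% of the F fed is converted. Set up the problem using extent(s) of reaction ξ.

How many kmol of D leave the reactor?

56.9 kmol

F reacted = 0.463 × 246 = 113.9 kmol; ν_F = −2, so ξ = 113.9/2 = 56.95 kmol.
Outlet amounts (n = n₀ + ν ξ):
  F: 246 − 2(56.95) = 132.1
  E: 0 + 1(56.95) = 56.95
  D: 0 + 1(56.95) = 56.95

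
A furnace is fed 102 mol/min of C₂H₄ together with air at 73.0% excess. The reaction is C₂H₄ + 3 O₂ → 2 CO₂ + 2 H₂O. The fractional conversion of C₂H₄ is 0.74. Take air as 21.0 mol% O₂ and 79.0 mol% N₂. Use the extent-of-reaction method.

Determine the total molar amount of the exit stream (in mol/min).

Stoichiometric O₂ = 3 × 102 = 306 mol/min; O₂ fed = 306 × 1.730 = 529.4 mol/min.
N₂ fed = 529.4 × 79/21 = 1991 mol/min.
Fuel reacted = 0.74 × 102 → ξ = 75.48 mol/min.
Outlet (n = n₀ + ν ξ):
  C₂H₄: 102 − 1(75.48) = 26.52
  O₂: 529.4 − 3(75.48) = 302.9
  N₂: 1991 (inert)
  CO₂: 0 + 2(75.48) = 151
  H₂O: 0 + 2(75.48) = 151
Total out = 26.52 + 302.9 + 1991 + 151 + 151 = 2623 mol/min.

2620 mol/min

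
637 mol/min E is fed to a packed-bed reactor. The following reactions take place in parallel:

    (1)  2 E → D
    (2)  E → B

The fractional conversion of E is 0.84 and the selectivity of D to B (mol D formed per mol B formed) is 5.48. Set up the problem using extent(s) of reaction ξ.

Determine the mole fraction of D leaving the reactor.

Conversion of E: E consumed = 0.84 × 637 = 535.1 mol/min = 2ξ₁ + 1ξ₂.
Selectivity: 1ξ₁ / (1ξ₂) = 5.48 → ξ₁ = 5.48 ξ₂.
Substitute: (2·5.48 + 1) ξ₂ = 535.1 → ξ₂ = 44.74 mol/min, ξ₁ = 245.2 mol/min.
Outlet amounts (n = n₀ + Σ ν·ξ):
  E: 637 − 2(245.2) − 1(44.74) = 101.9
  D: 0 + 1(245.2) = 245.2
  B: 0 + 1(44.74) = 44.74
Total out = 391.8 mol/min; y_D = 245.2 / 391.8 = 0.6257.

0.626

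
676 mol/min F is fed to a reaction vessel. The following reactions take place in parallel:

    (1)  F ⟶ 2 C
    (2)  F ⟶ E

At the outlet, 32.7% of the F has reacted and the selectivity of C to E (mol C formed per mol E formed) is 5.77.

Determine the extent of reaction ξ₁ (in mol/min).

Conversion of F: F consumed = 0.327 × 676 = 221.1 mol/min = 1ξ₁ + 1ξ₂.
Selectivity: 2ξ₁ / (1ξ₂) = 5.77 → ξ₁ = 2.885 ξ₂.
Substitute: (1·2.885 + 1) ξ₂ = 221.1 → ξ₂ = 56.9 mol/min, ξ₁ = 164.2 mol/min.
Outlet amounts (n = n₀ + Σ ν·ξ):
  F: 676 − 1(164.2) − 1(56.9) = 454.9
  C: 0 + 2(164.2) = 328.3
  E: 0 + 1(56.9) = 56.9

ξ₁ = 164 mol/min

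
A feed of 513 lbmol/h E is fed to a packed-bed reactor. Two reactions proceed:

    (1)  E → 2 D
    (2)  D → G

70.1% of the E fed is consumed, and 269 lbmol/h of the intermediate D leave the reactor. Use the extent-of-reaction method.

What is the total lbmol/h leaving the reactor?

Conversion of E: E consumed = 1ξ₁ = 0.701 × 513 → ξ₁ = 359.6 lbmol/h.
D balance: n_D = 0 + 2ξ₁ − 1ξ₂ = 269 → ξ₂ = (2·359.6 − 269)/1 = 450.2 lbmol/h.
Outlet amounts (n = n₀ + Σ ν·ξ):
  E: 513 − 1(359.6) = 153.4
  D: 0 + 2(359.6) − 1(450.2) = 269
  G: 0 + 1(450.2) = 450.2
Total out = 153.4 + 269 + 450.2 = 872.6 lbmol/h.

873 lbmol/h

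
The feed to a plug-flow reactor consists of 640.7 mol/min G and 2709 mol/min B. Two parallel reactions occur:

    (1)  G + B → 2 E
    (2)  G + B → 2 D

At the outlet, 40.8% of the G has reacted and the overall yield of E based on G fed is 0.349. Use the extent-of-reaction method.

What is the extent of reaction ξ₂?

ξ₂ = 150 mol/min

Yield of E: 2ξ₁ / 640.7 = 0.349 → ξ₁ = 111.8 mol/min.
Conversion of G: 1ξ₁ + 1ξ₂ = 0.408 × 640.7 = 261.4 → ξ₂ = 149.6 mol/min.
Outlet amounts (n = n₀ + Σ ν·ξ):
  G: 640.7 − 1(111.8) − 1(149.6) = 379.3
  B: 2709 − 1(111.8) − 1(149.6) = 2448
  E: 0 + 2(111.8) = 223.6
  D: 0 + 2(149.6) = 299.2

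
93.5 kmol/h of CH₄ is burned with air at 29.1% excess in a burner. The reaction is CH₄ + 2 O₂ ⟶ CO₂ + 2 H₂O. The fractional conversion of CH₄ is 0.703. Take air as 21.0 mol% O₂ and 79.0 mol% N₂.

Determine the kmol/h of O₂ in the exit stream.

Stoichiometric O₂ = 2 × 93.5 = 187 kmol/h; O₂ fed = 187 × 1.291 = 241.4 kmol/h.
N₂ fed = 241.4 × 79/21 = 908.2 kmol/h.
Fuel reacted = 0.703 × 93.5 → ξ = 65.73 kmol/h.
Outlet (n = n₀ + ν ξ):
  CH₄: 93.5 − 1(65.73) = 27.77
  O₂: 241.4 − 2(65.73) = 110
  N₂: 908.2 (inert)
  CO₂: 0 + 1(65.73) = 65.73
  H₂O: 0 + 2(65.73) = 131.5

110 kmol/h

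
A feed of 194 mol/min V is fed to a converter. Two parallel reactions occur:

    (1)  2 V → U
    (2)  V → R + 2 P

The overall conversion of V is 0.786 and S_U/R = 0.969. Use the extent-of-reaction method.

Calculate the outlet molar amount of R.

51.9 mol/min

Conversion of V: V consumed = 0.786 × 194 = 152.5 mol/min = 2ξ₁ + 1ξ₂.
Selectivity: 1ξ₁ / (1ξ₂) = 0.969 → ξ₁ = 0.969 ξ₂.
Substitute: (2·0.969 + 1) ξ₂ = 152.5 → ξ₂ = 51.9 mol/min, ξ₁ = 50.29 mol/min.
Outlet amounts (n = n₀ + Σ ν·ξ):
  V: 194 − 2(50.29) − 1(51.9) = 41.52
  U: 0 + 1(50.29) = 50.29
  R: 0 + 1(51.9) = 51.9
  P: 0 + 2(51.9) = 103.8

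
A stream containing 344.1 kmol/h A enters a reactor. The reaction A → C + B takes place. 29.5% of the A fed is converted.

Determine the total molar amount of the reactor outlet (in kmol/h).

446 kmol/h

A reacted = 0.295 × 344.1 = 101.5 kmol/h; ν_A = −1, so ξ = 101.5/1 = 101.5 kmol/h.
Outlet amounts (n = n₀ + ν ξ):
  A: 344.1 − 1(101.5) = 242.6
  C: 0 + 1(101.5) = 101.5
  B: 0 + 1(101.5) = 101.5
Total out = 242.6 + 101.5 + 101.5 = 445.6 kmol/h.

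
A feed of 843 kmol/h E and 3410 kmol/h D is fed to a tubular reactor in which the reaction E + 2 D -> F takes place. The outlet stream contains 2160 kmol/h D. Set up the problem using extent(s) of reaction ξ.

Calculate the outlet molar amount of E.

For D: n = n₀ − 2ξ → 2160 = 3410 − 2ξ, giving ξ = 625 kmol/h.
Outlet amounts (n = n₀ + ν ξ):
  E: 843 − 1(625) = 218
  D: 3410 − 2(625) = 2160
  F: 0 + 1(625) = 625

218 kmol/h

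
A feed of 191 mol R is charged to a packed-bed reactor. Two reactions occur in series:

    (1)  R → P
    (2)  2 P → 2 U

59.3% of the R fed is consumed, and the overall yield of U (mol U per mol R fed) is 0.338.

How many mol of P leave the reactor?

48.7 mol

Conversion of R: R consumed = 1ξ₁ = 0.593 × 191 → ξ₁ = 113.3 mol.
Yield of U: 2ξ₂ / 191 = 0.338 → ξ₂ = 32.28 mol.
Outlet amounts (n = n₀ + Σ ν·ξ):
  R: 191 − 1(113.3) = 77.74
  P: 0 + 1(113.3) − 2(32.28) = 48.7
  U: 0 + 2(32.28) = 64.56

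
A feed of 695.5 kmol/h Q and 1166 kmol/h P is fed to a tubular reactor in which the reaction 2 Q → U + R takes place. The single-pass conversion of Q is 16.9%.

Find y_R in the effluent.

0.0316

Q reacted = 0.169 × 695.5 = 117.5 kmol/h; ν_Q = −2, so ξ = 117.5/2 = 58.77 kmol/h.
Outlet amounts (n = n₀ + ν ξ):
  Q: 695.5 − 2(58.77) = 578
  U: 0 + 1(58.77) = 58.77
  R: 0 + 1(58.77) = 58.77
  P: 1166 (inert)
Total out = 1862 kmol/h; y_R = 58.77 / 1862 = 0.03157.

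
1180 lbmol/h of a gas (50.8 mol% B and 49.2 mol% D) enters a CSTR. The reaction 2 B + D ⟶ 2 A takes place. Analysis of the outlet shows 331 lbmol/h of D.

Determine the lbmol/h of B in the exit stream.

For D: n = n₀ − 1ξ → 331 = 580.6 − 1ξ, giving ξ = 249.6 lbmol/h.
Outlet amounts (n = n₀ + ν ξ):
  B: 599.4 − 2(249.6) = 100.3
  D: 580.6 − 1(249.6) = 331
  A: 0 + 2(249.6) = 499.1

100 lbmol/h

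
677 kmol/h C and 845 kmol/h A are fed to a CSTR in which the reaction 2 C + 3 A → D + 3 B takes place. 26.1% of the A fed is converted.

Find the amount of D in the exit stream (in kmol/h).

73.5 kmol/h

A reacted = 0.261 × 845 = 220.5 kmol/h; ν_A = −3, so ξ = 220.5/3 = 73.52 kmol/h.
Outlet amounts (n = n₀ + ν ξ):
  C: 677 − 2(73.52) = 530
  A: 845 − 3(73.52) = 624.5
  D: 0 + 1(73.52) = 73.52
  B: 0 + 3(73.52) = 220.5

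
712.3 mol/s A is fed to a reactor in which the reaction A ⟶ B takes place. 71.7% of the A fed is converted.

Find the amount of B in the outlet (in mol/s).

511 mol/s

A reacted = 0.717 × 712.3 = 510.7 mol/s; ν_A = −1, so ξ = 510.7/1 = 510.7 mol/s.
Outlet amounts (n = n₀ + ν ξ):
  A: 712.3 − 1(510.7) = 201.6
  B: 0 + 1(510.7) = 510.7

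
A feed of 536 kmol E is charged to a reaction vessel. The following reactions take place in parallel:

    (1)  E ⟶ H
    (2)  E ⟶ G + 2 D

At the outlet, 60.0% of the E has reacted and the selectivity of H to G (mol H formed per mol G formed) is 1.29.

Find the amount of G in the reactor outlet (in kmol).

140 kmol

Conversion of E: E consumed = 0.6 × 536 = 321.6 kmol = 1ξ₁ + 1ξ₂.
Selectivity: 1ξ₁ / (1ξ₂) = 1.29 → ξ₁ = 1.29 ξ₂.
Substitute: (1·1.29 + 1) ξ₂ = 321.6 → ξ₂ = 140.4 kmol, ξ₁ = 181.2 kmol.
Outlet amounts (n = n₀ + Σ ν·ξ):
  E: 536 − 1(181.2) − 1(140.4) = 214.4
  H: 0 + 1(181.2) = 181.2
  G: 0 + 1(140.4) = 140.4
  D: 0 + 2(140.4) = 280.9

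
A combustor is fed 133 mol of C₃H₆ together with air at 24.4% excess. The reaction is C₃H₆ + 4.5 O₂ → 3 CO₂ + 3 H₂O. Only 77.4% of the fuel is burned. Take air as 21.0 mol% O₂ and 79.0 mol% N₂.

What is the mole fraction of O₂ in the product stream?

Stoichiometric O₂ = 4.5 × 133 = 598.5 mol; O₂ fed = 598.5 × 1.244 = 744.5 mol.
N₂ fed = 744.5 × 79/21 = 2801 mol.
Fuel reacted = 0.774 × 133 → ξ = 102.9 mol.
Outlet (n = n₀ + ν ξ):
  C₃H₆: 133 − 1(102.9) = 30.06
  O₂: 744.5 − 4.5(102.9) = 281.3
  N₂: 2801 (inert)
  CO₂: 0 + 3(102.9) = 308.8
  H₂O: 0 + 3(102.9) = 308.8
Total out = 3730 mol; y_O₂ = 281.3 / 3730 = 0.07542.

0.0754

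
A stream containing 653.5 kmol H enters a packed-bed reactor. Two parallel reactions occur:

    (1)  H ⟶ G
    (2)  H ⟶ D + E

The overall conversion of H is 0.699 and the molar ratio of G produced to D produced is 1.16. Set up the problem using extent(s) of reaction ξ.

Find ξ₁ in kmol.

ξ₁ = 245 kmol

Conversion of H: H consumed = 0.699 × 653.5 = 456.8 kmol = 1ξ₁ + 1ξ₂.
Selectivity: 1ξ₁ / (1ξ₂) = 1.16 → ξ₁ = 1.16 ξ₂.
Substitute: (1·1.16 + 1) ξ₂ = 456.8 → ξ₂ = 211.5 kmol, ξ₁ = 245.3 kmol.
Outlet amounts (n = n₀ + Σ ν·ξ):
  H: 653.5 − 1(245.3) − 1(211.5) = 196.7
  G: 0 + 1(245.3) = 245.3
  D: 0 + 1(211.5) = 211.5
  E: 0 + 1(211.5) = 211.5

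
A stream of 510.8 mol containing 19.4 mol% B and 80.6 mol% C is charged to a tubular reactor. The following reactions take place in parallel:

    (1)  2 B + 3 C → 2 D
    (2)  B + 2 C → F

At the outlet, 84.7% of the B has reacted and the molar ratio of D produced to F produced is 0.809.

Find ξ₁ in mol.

Conversion of B: B consumed = 0.847 × 99.1 = 83.93 mol = 2ξ₁ + 1ξ₂.
Selectivity: 2ξ₁ / (1ξ₂) = 0.809 → ξ₁ = 0.4045 ξ₂.
Substitute: (2·0.4045 + 1) ξ₂ = 83.93 → ξ₂ = 46.4 mol, ξ₁ = 18.77 mol.
Outlet amounts (n = n₀ + Σ ν·ξ):
  B: 99.1 − 2(18.77) − 1(46.4) = 15.16
  C: 411.7 − 3(18.77) − 2(46.4) = 262.6
  D: 0 + 2(18.77) = 37.54
  F: 0 + 1(46.4) = 46.4

ξ₁ = 18.8 mol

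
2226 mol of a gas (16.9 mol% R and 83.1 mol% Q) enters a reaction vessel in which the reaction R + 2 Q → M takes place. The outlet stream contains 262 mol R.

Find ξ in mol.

ξ = 114 mol

For R: n = n₀ − 1ξ → 262 = 376.2 − 1ξ, giving ξ = 114.2 mol.
Outlet amounts (n = n₀ + ν ξ):
  R: 376.2 − 1(114.2) = 262
  Q: 1850 − 2(114.2) = 1621
  M: 0 + 1(114.2) = 114.2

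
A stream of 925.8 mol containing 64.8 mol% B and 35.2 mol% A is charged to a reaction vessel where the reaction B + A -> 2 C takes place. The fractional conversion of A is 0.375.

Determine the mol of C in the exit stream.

A reacted = 0.375 × 325.9 = 122.2 mol; ν_A = −1, so ξ = 122.2/1 = 122.2 mol.
Outlet amounts (n = n₀ + ν ξ):
  B: 599.9 − 1(122.2) = 477.7
  A: 325.9 − 1(122.2) = 203.7
  C: 0 + 2(122.2) = 244.4

244 mol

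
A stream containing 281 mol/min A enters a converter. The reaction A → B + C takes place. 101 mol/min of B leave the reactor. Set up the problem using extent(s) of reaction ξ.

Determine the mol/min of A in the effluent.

For B: n = n₀ + 1ξ → 101 = 0 + 1ξ, giving ξ = 101 mol/min.
Outlet amounts (n = n₀ + ν ξ):
  A: 281 − 1(101) = 180
  B: 0 + 1(101) = 101
  C: 0 + 1(101) = 101

180 mol/min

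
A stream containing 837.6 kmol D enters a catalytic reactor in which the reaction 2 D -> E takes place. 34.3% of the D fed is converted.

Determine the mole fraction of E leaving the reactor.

0.207

D reacted = 0.343 × 837.6 = 287.3 kmol; ν_D = −2, so ξ = 287.3/2 = 143.6 kmol.
Outlet amounts (n = n₀ + ν ξ):
  D: 837.6 − 2(143.6) = 550.3
  E: 0 + 1(143.6) = 143.6
Total out = 694 kmol; y_E = 143.6 / 694 = 0.207.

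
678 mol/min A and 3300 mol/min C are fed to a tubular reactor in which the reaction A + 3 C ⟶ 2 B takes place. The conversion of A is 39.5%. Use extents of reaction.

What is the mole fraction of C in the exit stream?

0.725

A reacted = 0.395 × 678 = 267.8 mol/min; ν_A = −1, so ξ = 267.8/1 = 267.8 mol/min.
Outlet amounts (n = n₀ + ν ξ):
  A: 678 − 1(267.8) = 410.2
  C: 3300 − 3(267.8) = 2497
  B: 0 + 2(267.8) = 535.6
Total out = 3442 mol/min; y_C = 2497 / 3442 = 0.7252.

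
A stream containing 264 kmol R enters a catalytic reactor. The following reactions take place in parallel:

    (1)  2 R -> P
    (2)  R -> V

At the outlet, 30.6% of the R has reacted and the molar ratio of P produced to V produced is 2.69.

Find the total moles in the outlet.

230 kmol

Conversion of R: R consumed = 0.306 × 264 = 80.78 kmol = 2ξ₁ + 1ξ₂.
Selectivity: 1ξ₁ / (1ξ₂) = 2.69 → ξ₁ = 2.69 ξ₂.
Substitute: (2·2.69 + 1) ξ₂ = 80.78 → ξ₂ = 12.66 kmol, ξ₁ = 34.06 kmol.
Outlet amounts (n = n₀ + Σ ν·ξ):
  R: 264 − 2(34.06) − 1(12.66) = 183.2
  P: 0 + 1(34.06) = 34.06
  V: 0 + 1(12.66) = 12.66
Total out = 183.2 + 34.06 + 12.66 = 229.9 kmol.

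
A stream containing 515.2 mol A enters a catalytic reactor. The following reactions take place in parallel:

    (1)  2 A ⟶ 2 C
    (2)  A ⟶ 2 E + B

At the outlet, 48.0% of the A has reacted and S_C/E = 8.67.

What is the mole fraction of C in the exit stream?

Conversion of A: A consumed = 0.48 × 515.2 = 247.3 mol = 2ξ₁ + 1ξ₂.
Selectivity: 2ξ₁ / (2ξ₂) = 8.67 → ξ₁ = 8.67 ξ₂.
Substitute: (2·8.67 + 1) ξ₂ = 247.3 → ξ₂ = 13.48 mol, ξ₁ = 116.9 mol.
Outlet amounts (n = n₀ + Σ ν·ξ):
  A: 515.2 − 2(116.9) − 1(13.48) = 267.9
  C: 0 + 2(116.9) = 233.8
  E: 0 + 2(13.48) = 26.97
  B: 0 + 1(13.48) = 13.48
Total out = 542.2 mol; y_C = 233.8 / 542.2 = 0.4313.

0.431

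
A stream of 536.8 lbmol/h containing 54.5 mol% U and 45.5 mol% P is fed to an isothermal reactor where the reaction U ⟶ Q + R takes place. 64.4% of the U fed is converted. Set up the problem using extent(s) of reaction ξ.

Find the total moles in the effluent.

725 lbmol/h

U reacted = 0.644 × 292.6 = 188.4 lbmol/h; ν_U = −1, so ξ = 188.4/1 = 188.4 lbmol/h.
Outlet amounts (n = n₀ + ν ξ):
  U: 292.6 − 1(188.4) = 104.1
  Q: 0 + 1(188.4) = 188.4
  R: 0 + 1(188.4) = 188.4
  P: 244.2 (inert)
Total out = 104.1 + 188.4 + 188.4 + 244.2 = 725.2 lbmol/h.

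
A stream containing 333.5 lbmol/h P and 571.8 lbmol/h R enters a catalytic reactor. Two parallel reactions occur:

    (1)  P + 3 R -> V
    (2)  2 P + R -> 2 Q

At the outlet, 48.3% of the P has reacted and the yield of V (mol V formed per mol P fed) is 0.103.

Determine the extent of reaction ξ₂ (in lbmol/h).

ξ₂ = 63.4 lbmol/h

Yield of V: 1ξ₁ / 333.5 = 0.103 → ξ₁ = 34.35 lbmol/h.
Conversion of P: 1ξ₁ + 2ξ₂ = 0.483 × 333.5 = 161.1 → ξ₂ = 63.37 lbmol/h.
Outlet amounts (n = n₀ + Σ ν·ξ):
  P: 333.5 − 1(34.35) − 2(63.37) = 172.4
  R: 571.8 − 3(34.35) − 1(63.37) = 405.4
  V: 0 + 1(34.35) = 34.35
  Q: 0 + 2(63.37) = 126.7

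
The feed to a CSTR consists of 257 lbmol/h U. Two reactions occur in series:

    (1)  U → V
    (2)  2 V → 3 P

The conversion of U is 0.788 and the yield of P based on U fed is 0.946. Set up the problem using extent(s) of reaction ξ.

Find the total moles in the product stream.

338 lbmol/h

Conversion of U: U consumed = 1ξ₁ = 0.788 × 257 → ξ₁ = 202.5 lbmol/h.
Yield of P: 3ξ₂ / 257 = 0.946 → ξ₂ = 81.04 lbmol/h.
Outlet amounts (n = n₀ + Σ ν·ξ):
  U: 257 − 1(202.5) = 54.48
  V: 0 + 1(202.5) − 2(81.04) = 40.43
  P: 0 + 3(81.04) = 243.1
Total out = 54.48 + 40.43 + 243.1 = 338 lbmol/h.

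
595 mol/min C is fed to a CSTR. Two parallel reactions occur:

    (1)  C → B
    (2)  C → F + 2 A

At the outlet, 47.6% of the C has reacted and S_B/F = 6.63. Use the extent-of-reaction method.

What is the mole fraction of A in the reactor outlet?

0.111

Conversion of C: C consumed = 0.476 × 595 = 283.2 mol/min = 1ξ₁ + 1ξ₂.
Selectivity: 1ξ₁ / (1ξ₂) = 6.63 → ξ₁ = 6.63 ξ₂.
Substitute: (1·6.63 + 1) ξ₂ = 283.2 → ξ₂ = 37.12 mol/min, ξ₁ = 246.1 mol/min.
Outlet amounts (n = n₀ + Σ ν·ξ):
  C: 595 − 1(246.1) − 1(37.12) = 311.8
  B: 0 + 1(246.1) = 246.1
  F: 0 + 1(37.12) = 37.12
  A: 0 + 2(37.12) = 74.24
Total out = 669.2 mol/min; y_A = 74.24 / 669.2 = 0.1109.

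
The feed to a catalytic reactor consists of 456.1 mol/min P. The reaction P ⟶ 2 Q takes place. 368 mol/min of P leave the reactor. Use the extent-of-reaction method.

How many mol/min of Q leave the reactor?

For P: n = n₀ − 1ξ → 368 = 456.1 − 1ξ, giving ξ = 88.1 mol/min.
Outlet amounts (n = n₀ + ν ξ):
  P: 456.1 − 1(88.1) = 368
  Q: 0 + 2(88.1) = 176.2

176 mol/min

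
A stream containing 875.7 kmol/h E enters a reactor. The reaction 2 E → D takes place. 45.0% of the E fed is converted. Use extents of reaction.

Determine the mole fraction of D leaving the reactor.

E reacted = 0.45 × 875.7 = 394.1 kmol/h; ν_E = −2, so ξ = 394.1/2 = 197 kmol/h.
Outlet amounts (n = n₀ + ν ξ):
  E: 875.7 − 2(197) = 481.6
  D: 0 + 1(197) = 197
Total out = 678.7 kmol/h; y_D = 197 / 678.7 = 0.2903.

0.29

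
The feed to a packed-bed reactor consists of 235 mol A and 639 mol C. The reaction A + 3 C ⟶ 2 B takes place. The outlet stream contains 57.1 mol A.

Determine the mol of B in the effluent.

356 mol

For A: n = n₀ − 1ξ → 57.1 = 235 − 1ξ, giving ξ = 177.9 mol.
Outlet amounts (n = n₀ + ν ξ):
  A: 235 − 1(177.9) = 57.1
  C: 639 − 3(177.9) = 105.3
  B: 0 + 2(177.9) = 355.8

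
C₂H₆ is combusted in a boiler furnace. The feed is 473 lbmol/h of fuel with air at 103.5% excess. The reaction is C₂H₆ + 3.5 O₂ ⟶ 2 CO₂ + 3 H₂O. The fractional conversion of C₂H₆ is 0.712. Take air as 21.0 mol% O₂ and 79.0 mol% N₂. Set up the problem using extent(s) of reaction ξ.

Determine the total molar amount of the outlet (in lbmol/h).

Stoichiometric O₂ = 3.5 × 473 = 1656 lbmol/h; O₂ fed = 1656 × 2.035 = 3369 lbmol/h.
N₂ fed = 3369 × 79/21 = 12670 lbmol/h.
Fuel reacted = 0.712 × 473 → ξ = 336.8 lbmol/h.
Outlet (n = n₀ + ν ξ):
  C₂H₆: 473 − 1(336.8) = 136.2
  O₂: 3369 − 3.5(336.8) = 2190
  N₂: 12670 (inert)
  CO₂: 0 + 2(336.8) = 673.6
  H₂O: 0 + 3(336.8) = 1010
Total out = 136.2 + 2190 + 12670 + 673.6 + 1010 = 16680 lbmol/h.

16700 lbmol/h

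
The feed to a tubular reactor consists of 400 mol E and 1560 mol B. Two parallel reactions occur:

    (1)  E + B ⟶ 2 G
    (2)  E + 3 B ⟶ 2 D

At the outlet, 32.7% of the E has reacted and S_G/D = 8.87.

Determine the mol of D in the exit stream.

Conversion of E: E consumed = 0.327 × 400 = 130.8 mol = 1ξ₁ + 1ξ₂.
Selectivity: 2ξ₁ / (2ξ₂) = 8.87 → ξ₁ = 8.87 ξ₂.
Substitute: (1·8.87 + 1) ξ₂ = 130.8 → ξ₂ = 13.25 mol, ξ₁ = 117.5 mol.
Outlet amounts (n = n₀ + Σ ν·ξ):
  E: 400 − 1(117.5) − 1(13.25) = 269.2
  B: 1560 − 1(117.5) − 3(13.25) = 1403
  G: 0 + 2(117.5) = 235.1
  D: 0 + 2(13.25) = 26.5

26.5 mol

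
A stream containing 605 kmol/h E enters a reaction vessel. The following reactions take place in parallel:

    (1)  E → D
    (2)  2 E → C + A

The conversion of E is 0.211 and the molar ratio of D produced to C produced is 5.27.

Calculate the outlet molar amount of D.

Conversion of E: E consumed = 0.211 × 605 = 127.7 kmol/h = 1ξ₁ + 2ξ₂.
Selectivity: 1ξ₁ / (1ξ₂) = 5.27 → ξ₁ = 5.27 ξ₂.
Substitute: (1·5.27 + 2) ξ₂ = 127.7 → ξ₂ = 17.56 kmol/h, ξ₁ = 92.54 kmol/h.
Outlet amounts (n = n₀ + Σ ν·ξ):
  E: 605 − 1(92.54) − 2(17.56) = 477.3
  D: 0 + 1(92.54) = 92.54
  C: 0 + 1(17.56) = 17.56
  A: 0 + 1(17.56) = 17.56

92.5 kmol/h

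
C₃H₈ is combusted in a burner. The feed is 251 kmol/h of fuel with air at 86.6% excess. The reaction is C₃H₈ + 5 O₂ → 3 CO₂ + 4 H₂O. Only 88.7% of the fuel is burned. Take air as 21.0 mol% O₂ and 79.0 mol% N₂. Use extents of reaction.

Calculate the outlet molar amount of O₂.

1230 kmol/h

Stoichiometric O₂ = 5 × 251 = 1255 kmol/h; O₂ fed = 1255 × 1.866 = 2342 kmol/h.
N₂ fed = 2342 × 79/21 = 8810 kmol/h.
Fuel reacted = 0.887 × 251 → ξ = 222.6 kmol/h.
Outlet (n = n₀ + ν ξ):
  C₃H₈: 251 − 1(222.6) = 28.36
  O₂: 2342 − 5(222.6) = 1229
  N₂: 8810 (inert)
  CO₂: 0 + 3(222.6) = 667.9
  H₂O: 0 + 4(222.6) = 890.5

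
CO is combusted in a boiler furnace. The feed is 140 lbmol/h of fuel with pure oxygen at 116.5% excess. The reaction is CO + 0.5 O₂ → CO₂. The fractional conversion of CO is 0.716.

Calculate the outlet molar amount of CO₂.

Stoichiometric O₂ = 0.5 × 140 = 70 lbmol/h; O₂ fed = 70 × 2.165 = 151.6 lbmol/h.
Fuel reacted = 0.716 × 140 → ξ = 100.2 lbmol/h.
Outlet (n = n₀ + ν ξ):
  CO: 140 − 1(100.2) = 39.76
  O₂: 151.6 − 0.5(100.2) = 101.4
  CO₂: 0 + 1(100.2) = 100.2

100 lbmol/h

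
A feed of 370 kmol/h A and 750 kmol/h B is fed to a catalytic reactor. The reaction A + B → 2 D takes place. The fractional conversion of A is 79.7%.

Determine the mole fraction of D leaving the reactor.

0.527

A reacted = 0.797 × 370 = 294.9 kmol/h; ν_A = −1, so ξ = 294.9/1 = 294.9 kmol/h.
Outlet amounts (n = n₀ + ν ξ):
  A: 370 − 1(294.9) = 75.11
  B: 750 − 1(294.9) = 455.1
  D: 0 + 2(294.9) = 589.8
Total out = 1120 kmol/h; y_D = 589.8 / 1120 = 0.5266.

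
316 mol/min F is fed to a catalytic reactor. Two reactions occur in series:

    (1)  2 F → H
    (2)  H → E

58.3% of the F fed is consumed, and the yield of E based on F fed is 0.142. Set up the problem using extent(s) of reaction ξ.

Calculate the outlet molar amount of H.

Conversion of F: F consumed = 2ξ₁ = 0.583 × 316 → ξ₁ = 92.11 mol/min.
Yield of E: 1ξ₂ / 316 = 0.142 → ξ₂ = 44.87 mol/min.
Outlet amounts (n = n₀ + Σ ν·ξ):
  F: 316 − 2(92.11) = 131.8
  H: 0 + 1(92.11) − 1(44.87) = 47.24
  E: 0 + 1(44.87) = 44.87

47.2 mol/min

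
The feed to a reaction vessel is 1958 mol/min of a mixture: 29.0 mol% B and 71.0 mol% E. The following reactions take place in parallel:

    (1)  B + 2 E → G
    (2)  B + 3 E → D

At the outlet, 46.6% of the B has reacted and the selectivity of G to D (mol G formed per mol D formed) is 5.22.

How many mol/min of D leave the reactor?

42.5 mol/min

Conversion of B: B consumed = 0.466 × 567.8 = 264.6 mol/min = 1ξ₁ + 1ξ₂.
Selectivity: 1ξ₁ / (1ξ₂) = 5.22 → ξ₁ = 5.22 ξ₂.
Substitute: (1·5.22 + 1) ξ₂ = 264.6 → ξ₂ = 42.54 mol/min, ξ₁ = 222.1 mol/min.
Outlet amounts (n = n₀ + Σ ν·ξ):
  B: 567.8 − 1(222.1) − 1(42.54) = 303.2
  E: 1390 − 2(222.1) − 3(42.54) = 818.4
  G: 0 + 1(222.1) = 222.1
  D: 0 + 1(42.54) = 42.54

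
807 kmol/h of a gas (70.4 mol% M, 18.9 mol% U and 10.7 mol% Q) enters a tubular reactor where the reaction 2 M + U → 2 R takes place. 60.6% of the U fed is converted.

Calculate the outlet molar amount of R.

U reacted = 0.606 × 152.5 = 92.43 kmol/h; ν_U = −1, so ξ = 92.43/1 = 92.43 kmol/h.
Outlet amounts (n = n₀ + ν ξ):
  M: 568.1 − 2(92.43) = 383.3
  U: 152.5 − 1(92.43) = 60.09
  R: 0 + 2(92.43) = 184.9
  Q: 86.35 (inert)

185 kmol/h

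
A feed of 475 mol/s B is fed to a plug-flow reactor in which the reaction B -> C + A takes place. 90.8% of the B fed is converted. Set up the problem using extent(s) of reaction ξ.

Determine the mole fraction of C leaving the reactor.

0.476

B reacted = 0.908 × 475 = 431.3 mol/s; ν_B = −1, so ξ = 431.3/1 = 431.3 mol/s.
Outlet amounts (n = n₀ + ν ξ):
  B: 475 − 1(431.3) = 43.7
  C: 0 + 1(431.3) = 431.3
  A: 0 + 1(431.3) = 431.3
Total out = 906.3 mol/s; y_C = 431.3 / 906.3 = 0.4759.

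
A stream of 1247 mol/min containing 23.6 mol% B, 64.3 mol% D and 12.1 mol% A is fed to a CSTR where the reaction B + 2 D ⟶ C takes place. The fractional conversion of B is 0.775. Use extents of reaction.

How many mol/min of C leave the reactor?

228 mol/min

B reacted = 0.775 × 294.3 = 228.1 mol/min; ν_B = −1, so ξ = 228.1/1 = 228.1 mol/min.
Outlet amounts (n = n₀ + ν ξ):
  B: 294.3 − 1(228.1) = 66.22
  D: 801.8 − 2(228.1) = 345.7
  C: 0 + 1(228.1) = 228.1
  A: 150.9 (inert)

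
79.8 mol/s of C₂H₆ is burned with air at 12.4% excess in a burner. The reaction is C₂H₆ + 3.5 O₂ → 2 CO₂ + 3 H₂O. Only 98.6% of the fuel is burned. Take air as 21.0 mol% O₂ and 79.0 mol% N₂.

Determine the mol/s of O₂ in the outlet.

Stoichiometric O₂ = 3.5 × 79.8 = 279.3 mol/s; O₂ fed = 279.3 × 1.124 = 313.9 mol/s.
N₂ fed = 313.9 × 79/21 = 1181 mol/s.
Fuel reacted = 0.986 × 79.8 → ξ = 78.68 mol/s.
Outlet (n = n₀ + ν ξ):
  C₂H₆: 79.8 − 1(78.68) = 1.117
  O₂: 313.9 − 3.5(78.68) = 38.54
  N₂: 1181 (inert)
  CO₂: 0 + 2(78.68) = 157.4
  H₂O: 0 + 3(78.68) = 236

38.5 mol/s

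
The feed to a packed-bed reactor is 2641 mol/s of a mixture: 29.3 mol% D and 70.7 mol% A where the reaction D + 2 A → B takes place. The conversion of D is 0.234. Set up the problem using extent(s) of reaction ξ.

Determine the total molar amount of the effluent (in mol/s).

2280 mol/s

D reacted = 0.234 × 773.8 = 181.1 mol/s; ν_D = −1, so ξ = 181.1/1 = 181.1 mol/s.
Outlet amounts (n = n₀ + ν ξ):
  D: 773.8 − 1(181.1) = 592.7
  A: 1867 − 2(181.1) = 1505
  B: 0 + 1(181.1) = 181.1
Total out = 592.7 + 1505 + 181.1 = 2279 mol/s.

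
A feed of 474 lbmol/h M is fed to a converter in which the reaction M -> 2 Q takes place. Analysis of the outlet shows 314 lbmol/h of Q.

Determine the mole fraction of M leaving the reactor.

0.502

For Q: n = n₀ + 2ξ → 314 = 0 + 2ξ, giving ξ = 157 lbmol/h.
Outlet amounts (n = n₀ + ν ξ):
  M: 474 − 1(157) = 317
  Q: 0 + 2(157) = 314
Total out = 631 lbmol/h; y_M = 317 / 631 = 0.5024.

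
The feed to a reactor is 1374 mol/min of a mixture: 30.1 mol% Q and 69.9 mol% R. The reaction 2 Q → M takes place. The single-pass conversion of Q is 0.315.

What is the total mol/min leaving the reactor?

1310 mol/min

Q reacted = 0.315 × 413.6 = 130.3 mol/min; ν_Q = −2, so ξ = 130.3/2 = 65.14 mol/min.
Outlet amounts (n = n₀ + ν ξ):
  Q: 413.6 − 2(65.14) = 283.3
  M: 0 + 1(65.14) = 65.14
  R: 960.4 (inert)
Total out = 283.3 + 65.14 + 960.4 = 1309 mol/min.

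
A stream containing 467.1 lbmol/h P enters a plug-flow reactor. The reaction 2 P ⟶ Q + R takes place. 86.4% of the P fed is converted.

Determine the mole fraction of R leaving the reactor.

P reacted = 0.864 × 467.1 = 403.6 lbmol/h; ν_P = −2, so ξ = 403.6/2 = 201.8 lbmol/h.
Outlet amounts (n = n₀ + ν ξ):
  P: 467.1 − 2(201.8) = 63.53
  Q: 0 + 1(201.8) = 201.8
  R: 0 + 1(201.8) = 201.8
Total out = 467.1 lbmol/h; y_R = 201.8 / 467.1 = 0.432.

0.432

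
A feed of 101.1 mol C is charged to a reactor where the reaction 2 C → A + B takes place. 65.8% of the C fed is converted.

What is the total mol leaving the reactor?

C reacted = 0.658 × 101.1 = 66.52 mol; ν_C = −2, so ξ = 66.52/2 = 33.26 mol.
Outlet amounts (n = n₀ + ν ξ):
  C: 101.1 − 2(33.26) = 34.58
  A: 0 + 1(33.26) = 33.26
  B: 0 + 1(33.26) = 33.26
Total out = 34.58 + 33.26 + 33.26 = 101.1 mol.

101 mol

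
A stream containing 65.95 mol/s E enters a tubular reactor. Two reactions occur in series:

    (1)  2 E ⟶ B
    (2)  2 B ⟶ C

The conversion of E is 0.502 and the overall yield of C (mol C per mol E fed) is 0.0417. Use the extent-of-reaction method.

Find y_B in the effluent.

0.237

Conversion of E: E consumed = 2ξ₁ = 0.502 × 65.95 → ξ₁ = 16.55 mol/s.
Yield of C: 1ξ₂ / 65.95 = 0.0417 → ξ₂ = 2.75 mol/s.
Outlet amounts (n = n₀ + Σ ν·ξ):
  E: 65.95 − 2(16.55) = 32.84
  B: 0 + 1(16.55) − 2(2.75) = 11.05
  C: 0 + 1(2.75) = 2.75
Total out = 46.65 mol/s; y_B = 11.05 / 46.65 = 0.237.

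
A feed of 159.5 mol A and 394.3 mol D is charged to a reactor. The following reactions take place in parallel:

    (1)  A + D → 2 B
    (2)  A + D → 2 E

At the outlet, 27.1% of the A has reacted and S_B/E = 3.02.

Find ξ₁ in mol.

Conversion of A: A consumed = 0.271 × 159.5 = 43.22 mol = 1ξ₁ + 1ξ₂.
Selectivity: 2ξ₁ / (2ξ₂) = 3.02 → ξ₁ = 3.02 ξ₂.
Substitute: (1·3.02 + 1) ξ₂ = 43.22 → ξ₂ = 10.75 mol, ξ₁ = 32.47 mol.
Outlet amounts (n = n₀ + Σ ν·ξ):
  A: 159.5 − 1(32.47) − 1(10.75) = 116.3
  D: 394.3 − 1(32.47) − 1(10.75) = 351.1
  B: 0 + 2(32.47) = 64.94
  E: 0 + 2(10.75) = 21.5

ξ₁ = 32.5 mol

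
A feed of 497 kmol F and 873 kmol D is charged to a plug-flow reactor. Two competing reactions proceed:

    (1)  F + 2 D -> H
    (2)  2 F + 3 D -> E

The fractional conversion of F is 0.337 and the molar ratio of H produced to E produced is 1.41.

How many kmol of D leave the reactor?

587 kmol

Conversion of F: F consumed = 0.337 × 497 = 167.5 kmol = 1ξ₁ + 2ξ₂.
Selectivity: 1ξ₁ / (1ξ₂) = 1.41 → ξ₁ = 1.41 ξ₂.
Substitute: (1·1.41 + 2) ξ₂ = 167.5 → ξ₂ = 49.12 kmol, ξ₁ = 69.25 kmol.
Outlet amounts (n = n₀ + Σ ν·ξ):
  F: 497 − 1(69.25) − 2(49.12) = 329.5
  D: 873 − 2(69.25) − 3(49.12) = 587.1
  H: 0 + 1(69.25) = 69.25
  E: 0 + 1(49.12) = 49.12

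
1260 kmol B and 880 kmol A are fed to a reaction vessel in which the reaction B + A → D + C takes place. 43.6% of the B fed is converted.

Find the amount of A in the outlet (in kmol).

331 kmol

B reacted = 0.436 × 1260 = 549.4 kmol; ν_B = −1, so ξ = 549.4/1 = 549.4 kmol.
Outlet amounts (n = n₀ + ν ξ):
  B: 1260 − 1(549.4) = 710.6
  A: 880 − 1(549.4) = 330.6
  D: 0 + 1(549.4) = 549.4
  C: 0 + 1(549.4) = 549.4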